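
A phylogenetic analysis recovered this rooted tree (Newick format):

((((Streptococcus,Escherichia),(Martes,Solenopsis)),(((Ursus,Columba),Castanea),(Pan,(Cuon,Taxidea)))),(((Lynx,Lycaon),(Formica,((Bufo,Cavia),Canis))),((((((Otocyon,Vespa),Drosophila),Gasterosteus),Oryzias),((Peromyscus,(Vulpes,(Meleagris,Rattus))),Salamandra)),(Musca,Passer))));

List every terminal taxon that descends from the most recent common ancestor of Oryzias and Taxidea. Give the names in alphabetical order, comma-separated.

Tracing Oryzias: it sits inside ((((Otocyon,Vespa),Drosophila),Gasterosteus),Oryzias).
Tracing Taxidea: it sits inside (Cuon,Taxidea).
The smallest clade enclosing both is the whole tree (their MRCA is the root), so the answer is all 28 tips in alphabetical order.

Bufo, Canis, Castanea, Cavia, Columba, Cuon, Drosophila, Escherichia, Formica, Gasterosteus, Lycaon, Lynx, Martes, Meleagris, Musca, Oryzias, Otocyon, Pan, Passer, Peromyscus, Rattus, Salamandra, Solenopsis, Streptococcus, Taxidea, Ursus, Vespa, Vulpes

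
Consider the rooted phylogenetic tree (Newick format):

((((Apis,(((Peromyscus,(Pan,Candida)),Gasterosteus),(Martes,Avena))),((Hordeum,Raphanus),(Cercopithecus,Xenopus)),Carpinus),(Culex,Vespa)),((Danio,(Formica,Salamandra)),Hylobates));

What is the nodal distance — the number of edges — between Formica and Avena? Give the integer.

10

The MRCA of Formica and Avena is the root of the tree.
From Formica up to that node: 4 branches. From Avena up to the same node: 6 branches. Total: 4 + 6 = 10.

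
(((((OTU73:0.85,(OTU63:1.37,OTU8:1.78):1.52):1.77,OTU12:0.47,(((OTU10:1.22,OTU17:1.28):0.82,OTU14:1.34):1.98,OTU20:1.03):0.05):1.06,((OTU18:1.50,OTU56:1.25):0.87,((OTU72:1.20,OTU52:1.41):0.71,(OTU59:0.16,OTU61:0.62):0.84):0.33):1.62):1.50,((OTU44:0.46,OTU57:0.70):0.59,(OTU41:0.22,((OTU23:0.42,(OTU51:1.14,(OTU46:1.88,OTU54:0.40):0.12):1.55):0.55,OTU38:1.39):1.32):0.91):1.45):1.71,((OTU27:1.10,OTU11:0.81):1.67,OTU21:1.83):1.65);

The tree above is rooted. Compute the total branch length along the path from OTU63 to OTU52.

The path runs OTU63 → … → MRCA → … → OTU52; the MRCA is the node subtending (((OTU73,(OTU63,OTU8)),OTU12,(((OTU10,OTU17),OTU14),OTU20)),((OTU18,OTU56),((OTU72,OTU52),(OTU59,OTU61)))).
Branch lengths along that path: 1.37 + 1.52 + 1.77 + 1.06 + 1.62 + 0.33 + 0.71 + 1.41 = 9.79.

9.79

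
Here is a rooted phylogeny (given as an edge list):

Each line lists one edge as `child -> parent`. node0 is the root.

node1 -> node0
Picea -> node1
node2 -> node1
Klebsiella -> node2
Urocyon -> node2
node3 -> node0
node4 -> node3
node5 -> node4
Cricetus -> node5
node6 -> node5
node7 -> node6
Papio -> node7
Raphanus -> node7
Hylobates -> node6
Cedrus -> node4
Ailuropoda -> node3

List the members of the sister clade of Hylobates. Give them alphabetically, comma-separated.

Hylobates attaches to the tree at the node subtending ((Papio,Raphanus),Hylobates).
The other lineage descending from that same node — the sister group — is (Papio,Raphanus); its 2 tips in alphabetical order are the answer.

Papio, Raphanus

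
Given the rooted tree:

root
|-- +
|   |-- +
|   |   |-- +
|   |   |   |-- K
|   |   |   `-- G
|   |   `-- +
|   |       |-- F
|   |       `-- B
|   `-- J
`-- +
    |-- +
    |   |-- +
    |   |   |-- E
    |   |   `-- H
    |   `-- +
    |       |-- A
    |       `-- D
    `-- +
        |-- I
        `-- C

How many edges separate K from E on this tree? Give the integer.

8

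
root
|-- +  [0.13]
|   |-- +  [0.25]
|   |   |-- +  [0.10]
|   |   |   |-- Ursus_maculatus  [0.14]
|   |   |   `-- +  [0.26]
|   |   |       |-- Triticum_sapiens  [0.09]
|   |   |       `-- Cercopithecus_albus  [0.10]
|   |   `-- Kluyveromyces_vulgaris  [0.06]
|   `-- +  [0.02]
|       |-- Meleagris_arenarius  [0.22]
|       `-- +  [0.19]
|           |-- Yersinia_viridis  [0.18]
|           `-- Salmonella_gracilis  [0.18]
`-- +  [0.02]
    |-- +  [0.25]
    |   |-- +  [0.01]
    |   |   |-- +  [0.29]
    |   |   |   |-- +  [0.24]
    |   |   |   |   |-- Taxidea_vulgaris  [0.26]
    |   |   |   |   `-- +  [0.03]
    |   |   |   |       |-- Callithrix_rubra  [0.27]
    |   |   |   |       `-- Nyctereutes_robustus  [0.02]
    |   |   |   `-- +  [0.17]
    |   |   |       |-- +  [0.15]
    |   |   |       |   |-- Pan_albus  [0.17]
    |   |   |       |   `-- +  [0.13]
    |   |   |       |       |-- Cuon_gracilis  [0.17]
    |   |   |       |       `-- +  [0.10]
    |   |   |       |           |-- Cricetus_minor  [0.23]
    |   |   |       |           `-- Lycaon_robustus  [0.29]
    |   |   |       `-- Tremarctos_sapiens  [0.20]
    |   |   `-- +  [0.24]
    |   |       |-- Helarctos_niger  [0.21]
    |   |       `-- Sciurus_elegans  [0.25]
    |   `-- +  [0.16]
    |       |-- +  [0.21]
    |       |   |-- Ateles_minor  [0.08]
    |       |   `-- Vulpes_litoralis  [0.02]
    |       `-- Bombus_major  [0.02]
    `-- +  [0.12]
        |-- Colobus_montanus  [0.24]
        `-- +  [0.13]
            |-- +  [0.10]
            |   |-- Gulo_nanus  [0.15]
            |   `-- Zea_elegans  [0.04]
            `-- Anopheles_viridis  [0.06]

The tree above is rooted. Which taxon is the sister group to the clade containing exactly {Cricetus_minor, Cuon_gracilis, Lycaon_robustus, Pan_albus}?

The clade containing exactly {Cricetus_minor, Cuon_gracilis, Lycaon_robustus, Pan_albus} attaches to the tree at the node subtending ((Pan_albus,(Cuon_gracilis,(Cricetus_minor,Lycaon_robustus))),Tremarctos_sapiens).
The other lineage descending from that same node — the sister group — is the single tip Tremarctos_sapiens.

Tremarctos_sapiens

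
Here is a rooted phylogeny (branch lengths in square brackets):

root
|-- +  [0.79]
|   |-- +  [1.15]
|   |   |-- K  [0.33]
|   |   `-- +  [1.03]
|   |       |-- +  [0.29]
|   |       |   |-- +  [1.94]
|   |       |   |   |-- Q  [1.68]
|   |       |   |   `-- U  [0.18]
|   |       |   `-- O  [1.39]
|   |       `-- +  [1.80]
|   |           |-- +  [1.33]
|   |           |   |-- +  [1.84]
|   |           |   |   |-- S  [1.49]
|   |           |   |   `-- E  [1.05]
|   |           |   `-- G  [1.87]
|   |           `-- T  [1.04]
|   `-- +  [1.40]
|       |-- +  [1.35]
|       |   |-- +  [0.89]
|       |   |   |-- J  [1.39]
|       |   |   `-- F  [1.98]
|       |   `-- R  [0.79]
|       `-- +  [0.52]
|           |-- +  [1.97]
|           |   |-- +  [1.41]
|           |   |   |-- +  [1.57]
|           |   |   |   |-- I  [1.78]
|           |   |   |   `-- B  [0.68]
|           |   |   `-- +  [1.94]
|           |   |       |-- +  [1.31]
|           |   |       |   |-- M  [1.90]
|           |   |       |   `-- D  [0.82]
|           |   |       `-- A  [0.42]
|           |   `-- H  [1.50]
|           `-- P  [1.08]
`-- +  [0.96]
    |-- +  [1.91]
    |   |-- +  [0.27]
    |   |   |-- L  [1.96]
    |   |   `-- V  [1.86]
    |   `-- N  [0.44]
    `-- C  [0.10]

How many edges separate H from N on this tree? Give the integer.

8

The MRCA of H and N is the root of the tree.
From H up to that node: 5 branches. From N up to the same node: 3 branches. Total: 5 + 3 = 8.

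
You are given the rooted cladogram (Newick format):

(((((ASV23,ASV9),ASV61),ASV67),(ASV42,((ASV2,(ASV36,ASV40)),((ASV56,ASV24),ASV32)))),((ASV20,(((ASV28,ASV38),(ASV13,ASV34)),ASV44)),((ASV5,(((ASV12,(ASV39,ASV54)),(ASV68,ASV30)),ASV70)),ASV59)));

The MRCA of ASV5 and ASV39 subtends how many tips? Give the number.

The MRCA of ASV5 and ASV39 is the node subtending (ASV5,(((ASV12,(ASV39,ASV54)),(ASV68,ASV30)),ASV70)).
That clade contains 7 terminal taxa: ASV12, ASV30, ASV39, ASV5, ASV54, ASV68, ASV70.

7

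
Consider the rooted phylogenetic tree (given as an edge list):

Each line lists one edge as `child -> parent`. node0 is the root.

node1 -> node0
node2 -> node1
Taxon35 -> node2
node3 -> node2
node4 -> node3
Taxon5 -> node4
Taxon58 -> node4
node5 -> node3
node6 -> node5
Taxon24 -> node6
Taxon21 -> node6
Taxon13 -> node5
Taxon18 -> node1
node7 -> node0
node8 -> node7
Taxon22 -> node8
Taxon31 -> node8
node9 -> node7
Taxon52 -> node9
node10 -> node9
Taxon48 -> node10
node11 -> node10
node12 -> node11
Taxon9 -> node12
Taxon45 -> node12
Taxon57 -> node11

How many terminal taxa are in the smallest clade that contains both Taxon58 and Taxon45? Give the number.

14

The MRCA of Taxon58 and Taxon45 is the root, so the clade is the entire tree.
That clade contains 14 terminal taxa: Taxon13, Taxon18, Taxon21, Taxon22, Taxon24, Taxon31, Taxon35, Taxon45, Taxon48, Taxon5, Taxon52, Taxon57, Taxon58, Taxon9.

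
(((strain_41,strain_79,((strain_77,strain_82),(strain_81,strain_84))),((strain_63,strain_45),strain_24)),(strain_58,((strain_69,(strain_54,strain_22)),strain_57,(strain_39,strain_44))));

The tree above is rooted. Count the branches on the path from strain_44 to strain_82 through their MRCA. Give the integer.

The MRCA of strain_44 and strain_82 is the root of the tree.
From strain_44 up to that node: 4 branches. From strain_82 up to the same node: 5 branches. Total: 4 + 5 = 9.

9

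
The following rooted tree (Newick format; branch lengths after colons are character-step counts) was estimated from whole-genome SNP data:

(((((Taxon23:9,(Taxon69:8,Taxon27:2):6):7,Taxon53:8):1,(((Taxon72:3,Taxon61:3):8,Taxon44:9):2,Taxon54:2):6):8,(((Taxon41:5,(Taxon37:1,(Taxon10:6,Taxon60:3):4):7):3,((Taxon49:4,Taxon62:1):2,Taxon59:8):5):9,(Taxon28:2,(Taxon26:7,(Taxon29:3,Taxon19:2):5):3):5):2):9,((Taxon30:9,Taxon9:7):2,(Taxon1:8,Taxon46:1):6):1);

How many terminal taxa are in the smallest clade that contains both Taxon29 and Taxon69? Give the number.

19

The MRCA of Taxon29 and Taxon69 is the node subtending ((((Taxon23,(Taxon69,Taxon27)),Taxon53),(((Taxon72,Taxon61),Taxon44),Taxon54)),(((Taxon41,(Taxon37,(Taxon10,Taxon60))),((Taxon49,Taxon62),Taxon59)),(Taxon28,(Taxon26,(Taxon29,Taxon19))))).
That clade contains 19 terminal taxa: Taxon10, Taxon19, Taxon23, Taxon26, Taxon27, Taxon28, Taxon29, Taxon37, Taxon41, Taxon44, Taxon49, Taxon53, Taxon54, Taxon59, Taxon60, Taxon61, Taxon62, Taxon69, Taxon72.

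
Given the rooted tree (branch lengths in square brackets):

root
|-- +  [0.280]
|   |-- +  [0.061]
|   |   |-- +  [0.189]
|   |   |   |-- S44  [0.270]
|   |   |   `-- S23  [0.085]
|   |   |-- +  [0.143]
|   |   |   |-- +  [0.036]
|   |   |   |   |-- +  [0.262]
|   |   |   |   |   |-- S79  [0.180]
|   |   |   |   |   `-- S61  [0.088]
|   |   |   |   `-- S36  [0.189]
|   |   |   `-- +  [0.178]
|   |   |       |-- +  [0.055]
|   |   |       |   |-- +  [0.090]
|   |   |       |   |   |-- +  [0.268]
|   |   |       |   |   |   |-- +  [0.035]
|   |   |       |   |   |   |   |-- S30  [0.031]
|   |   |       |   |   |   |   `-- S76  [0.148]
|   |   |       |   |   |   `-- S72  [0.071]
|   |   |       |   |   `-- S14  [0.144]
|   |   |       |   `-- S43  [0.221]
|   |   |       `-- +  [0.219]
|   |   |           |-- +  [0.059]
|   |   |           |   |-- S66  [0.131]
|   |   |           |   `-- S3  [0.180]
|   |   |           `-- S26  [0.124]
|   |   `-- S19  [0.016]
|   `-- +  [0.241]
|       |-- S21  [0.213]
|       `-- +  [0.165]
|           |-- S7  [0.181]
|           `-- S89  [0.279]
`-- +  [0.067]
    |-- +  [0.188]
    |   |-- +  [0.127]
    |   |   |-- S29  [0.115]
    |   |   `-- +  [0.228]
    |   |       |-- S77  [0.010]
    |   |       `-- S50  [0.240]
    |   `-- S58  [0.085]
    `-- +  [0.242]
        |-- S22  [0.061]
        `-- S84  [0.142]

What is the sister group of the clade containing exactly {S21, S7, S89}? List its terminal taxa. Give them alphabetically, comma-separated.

The clade containing exactly {S21, S7, S89} attaches to the tree at the node subtending (((S44,S23),(((S79,S61),S36),(((((S30,S76),S72),S14),S43),((S66,S3),S26))),S19),(S21,(S7,S89))).
The other lineage descending from that same node — the sister group — is ((S44,S23),(((S79,S61),S36),(((((S30,S76),S72),S14),S43),((S66,S3),S26))),S19); its 14 tips in alphabetical order are the answer.

S14, S19, S23, S26, S3, S30, S36, S43, S44, S61, S66, S72, S76, S79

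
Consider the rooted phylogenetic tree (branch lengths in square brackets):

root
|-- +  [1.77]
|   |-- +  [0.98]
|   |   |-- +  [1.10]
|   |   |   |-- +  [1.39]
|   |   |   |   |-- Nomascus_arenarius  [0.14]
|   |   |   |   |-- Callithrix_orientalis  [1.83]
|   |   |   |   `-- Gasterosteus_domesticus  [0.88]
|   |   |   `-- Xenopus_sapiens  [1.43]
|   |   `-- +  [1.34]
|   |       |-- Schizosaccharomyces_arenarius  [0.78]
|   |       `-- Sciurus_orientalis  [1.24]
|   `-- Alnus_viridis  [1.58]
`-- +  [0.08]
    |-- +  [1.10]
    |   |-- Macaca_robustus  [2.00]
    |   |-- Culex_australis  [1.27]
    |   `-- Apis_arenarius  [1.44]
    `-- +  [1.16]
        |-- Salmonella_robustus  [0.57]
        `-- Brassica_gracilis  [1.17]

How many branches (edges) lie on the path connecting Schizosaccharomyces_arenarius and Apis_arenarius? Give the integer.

7

The MRCA of Schizosaccharomyces_arenarius and Apis_arenarius is the root of the tree.
From Schizosaccharomyces_arenarius up to that node: 4 branches. From Apis_arenarius up to the same node: 3 branches. Total: 4 + 3 = 7.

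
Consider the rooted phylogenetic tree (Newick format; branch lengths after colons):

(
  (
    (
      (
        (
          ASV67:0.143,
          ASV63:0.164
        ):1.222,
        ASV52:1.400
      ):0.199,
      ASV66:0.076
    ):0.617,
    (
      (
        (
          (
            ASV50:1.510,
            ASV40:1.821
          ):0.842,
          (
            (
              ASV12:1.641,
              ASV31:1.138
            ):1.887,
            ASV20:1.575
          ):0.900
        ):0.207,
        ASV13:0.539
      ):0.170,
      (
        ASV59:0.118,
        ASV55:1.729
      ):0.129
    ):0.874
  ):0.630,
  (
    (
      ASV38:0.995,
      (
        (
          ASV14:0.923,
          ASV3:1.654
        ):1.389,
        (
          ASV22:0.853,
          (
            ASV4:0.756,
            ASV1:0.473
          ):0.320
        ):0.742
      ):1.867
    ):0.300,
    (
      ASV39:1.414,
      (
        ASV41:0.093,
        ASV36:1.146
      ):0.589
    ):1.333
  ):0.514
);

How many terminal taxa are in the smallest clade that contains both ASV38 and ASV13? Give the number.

The MRCA of ASV38 and ASV13 is the root, so the clade is the entire tree.
That clade contains 21 terminal taxa: ASV1, ASV12, ASV13, ASV14, ASV20, ASV22, ASV3, ASV31, ASV36, ASV38, ASV39, ASV4, ASV40, ASV41, ASV50, ASV52, ASV55, ASV59, ASV63, ASV66, ASV67.

21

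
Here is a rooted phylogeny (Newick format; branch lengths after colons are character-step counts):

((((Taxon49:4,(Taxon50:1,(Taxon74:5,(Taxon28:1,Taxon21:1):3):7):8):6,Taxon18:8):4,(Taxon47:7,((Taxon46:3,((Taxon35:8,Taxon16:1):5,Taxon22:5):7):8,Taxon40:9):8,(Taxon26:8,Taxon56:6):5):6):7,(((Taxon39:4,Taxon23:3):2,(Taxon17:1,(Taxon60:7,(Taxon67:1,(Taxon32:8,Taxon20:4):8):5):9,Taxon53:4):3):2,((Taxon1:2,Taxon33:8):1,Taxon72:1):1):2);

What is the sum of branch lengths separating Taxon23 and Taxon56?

The path runs Taxon23 → … → MRCA → … → Taxon56; the MRCA is the root of the tree.
Branch lengths along that path: 3 + 2 + 2 + 2 + 7 + 6 + 5 + 6 = 33.

33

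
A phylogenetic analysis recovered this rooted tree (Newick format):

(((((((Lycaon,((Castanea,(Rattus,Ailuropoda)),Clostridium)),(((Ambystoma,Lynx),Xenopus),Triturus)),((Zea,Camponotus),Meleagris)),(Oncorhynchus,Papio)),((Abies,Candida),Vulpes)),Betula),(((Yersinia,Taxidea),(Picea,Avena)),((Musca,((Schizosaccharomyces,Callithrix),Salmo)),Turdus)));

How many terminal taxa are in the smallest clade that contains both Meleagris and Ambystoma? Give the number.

12

The MRCA of Meleagris and Ambystoma is the node subtending (((Lycaon,((Castanea,(Rattus,Ailuropoda)),Clostridium)),(((Ambystoma,Lynx),Xenopus),Triturus)),((Zea,Camponotus),Meleagris)).
That clade contains 12 terminal taxa: Ailuropoda, Ambystoma, Camponotus, Castanea, Clostridium, Lycaon, Lynx, Meleagris, Rattus, Triturus, Xenopus, Zea.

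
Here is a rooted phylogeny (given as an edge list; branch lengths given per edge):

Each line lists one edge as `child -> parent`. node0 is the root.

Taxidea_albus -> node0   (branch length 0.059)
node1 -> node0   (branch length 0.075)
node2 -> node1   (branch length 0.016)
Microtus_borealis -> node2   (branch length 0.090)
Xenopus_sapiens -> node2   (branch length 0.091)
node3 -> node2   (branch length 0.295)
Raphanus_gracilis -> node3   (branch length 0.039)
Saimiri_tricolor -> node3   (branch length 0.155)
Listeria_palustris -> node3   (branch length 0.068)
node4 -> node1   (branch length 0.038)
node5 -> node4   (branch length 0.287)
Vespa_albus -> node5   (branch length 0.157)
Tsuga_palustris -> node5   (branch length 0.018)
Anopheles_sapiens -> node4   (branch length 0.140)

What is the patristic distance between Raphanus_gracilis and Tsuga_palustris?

The path runs Raphanus_gracilis → … → MRCA → … → Tsuga_palustris; the MRCA is the node subtending ((Microtus_borealis,Xenopus_sapiens,(Raphanus_gracilis,Saimiri_tricolor,Listeria_palustris)),((Vespa_albus,Tsuga_palustris),Anopheles_sapiens)).
Branch lengths along that path: 0.039 + 0.295 + 0.016 + 0.038 + 0.287 + 0.018 = 0.693.

0.693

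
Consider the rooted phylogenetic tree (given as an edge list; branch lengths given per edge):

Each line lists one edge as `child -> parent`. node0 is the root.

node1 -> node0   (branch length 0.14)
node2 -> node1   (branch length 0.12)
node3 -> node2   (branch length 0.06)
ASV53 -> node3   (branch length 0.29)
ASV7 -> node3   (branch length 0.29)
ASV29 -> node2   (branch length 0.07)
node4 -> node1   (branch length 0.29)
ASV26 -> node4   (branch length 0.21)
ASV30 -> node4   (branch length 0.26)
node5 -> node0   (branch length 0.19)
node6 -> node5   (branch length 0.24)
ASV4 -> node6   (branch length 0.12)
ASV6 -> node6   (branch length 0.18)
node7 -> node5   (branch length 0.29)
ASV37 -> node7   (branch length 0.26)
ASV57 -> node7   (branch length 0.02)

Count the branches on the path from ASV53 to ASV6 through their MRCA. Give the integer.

7

The MRCA of ASV53 and ASV6 is the root of the tree.
From ASV53 up to that node: 4 branches. From ASV6 up to the same node: 3 branches. Total: 4 + 3 = 7.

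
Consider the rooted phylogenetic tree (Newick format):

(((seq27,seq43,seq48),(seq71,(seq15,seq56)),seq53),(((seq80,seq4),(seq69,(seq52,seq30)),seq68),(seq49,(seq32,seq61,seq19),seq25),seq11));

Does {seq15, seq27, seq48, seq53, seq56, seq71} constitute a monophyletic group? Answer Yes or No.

The MRCA of the listed taxa subtends ((seq27,seq43,seq48),(seq71,(seq15,seq56)),seq53).
That clade also contains seq43, which is not in the proposed group, so the group is not monophyletic.

No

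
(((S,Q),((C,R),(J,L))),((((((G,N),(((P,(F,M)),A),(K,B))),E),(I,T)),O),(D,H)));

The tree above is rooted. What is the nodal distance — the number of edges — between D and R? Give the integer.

7

The MRCA of D and R is the root of the tree.
From D up to that node: 3 branches. From R up to the same node: 4 branches. Total: 3 + 4 = 7.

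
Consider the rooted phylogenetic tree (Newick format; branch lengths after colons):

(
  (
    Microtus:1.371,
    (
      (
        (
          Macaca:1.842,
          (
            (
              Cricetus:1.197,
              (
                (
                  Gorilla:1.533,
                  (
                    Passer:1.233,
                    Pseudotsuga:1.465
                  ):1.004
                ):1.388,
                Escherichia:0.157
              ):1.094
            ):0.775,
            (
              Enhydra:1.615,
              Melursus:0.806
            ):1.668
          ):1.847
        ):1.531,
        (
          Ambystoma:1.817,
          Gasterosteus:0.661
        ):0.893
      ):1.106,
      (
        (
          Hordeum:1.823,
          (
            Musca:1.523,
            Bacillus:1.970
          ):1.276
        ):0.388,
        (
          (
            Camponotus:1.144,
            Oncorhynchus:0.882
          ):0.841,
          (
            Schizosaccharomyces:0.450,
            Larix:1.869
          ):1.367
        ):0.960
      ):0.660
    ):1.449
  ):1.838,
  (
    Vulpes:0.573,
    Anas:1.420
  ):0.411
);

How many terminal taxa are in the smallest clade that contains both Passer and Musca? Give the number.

The MRCA of Passer and Musca is the node subtending (((Macaca,((Cricetus,((Gorilla,(Passer,Pseudotsuga)),Escherichia)),(Enhydra,Melursus))),(Ambystoma,Gasterosteus)),((Hordeum,(Musca,Bacillus)),((Camponotus,Oncorhynchus),(Schizosaccharomyces,Larix)))).
That clade contains 17 terminal taxa: Ambystoma, Bacillus, Camponotus, Cricetus, Enhydra, Escherichia, Gasterosteus, Gorilla, Hordeum, Larix, Macaca, Melursus, Musca, Oncorhynchus, Passer, Pseudotsuga, Schizosaccharomyces.

17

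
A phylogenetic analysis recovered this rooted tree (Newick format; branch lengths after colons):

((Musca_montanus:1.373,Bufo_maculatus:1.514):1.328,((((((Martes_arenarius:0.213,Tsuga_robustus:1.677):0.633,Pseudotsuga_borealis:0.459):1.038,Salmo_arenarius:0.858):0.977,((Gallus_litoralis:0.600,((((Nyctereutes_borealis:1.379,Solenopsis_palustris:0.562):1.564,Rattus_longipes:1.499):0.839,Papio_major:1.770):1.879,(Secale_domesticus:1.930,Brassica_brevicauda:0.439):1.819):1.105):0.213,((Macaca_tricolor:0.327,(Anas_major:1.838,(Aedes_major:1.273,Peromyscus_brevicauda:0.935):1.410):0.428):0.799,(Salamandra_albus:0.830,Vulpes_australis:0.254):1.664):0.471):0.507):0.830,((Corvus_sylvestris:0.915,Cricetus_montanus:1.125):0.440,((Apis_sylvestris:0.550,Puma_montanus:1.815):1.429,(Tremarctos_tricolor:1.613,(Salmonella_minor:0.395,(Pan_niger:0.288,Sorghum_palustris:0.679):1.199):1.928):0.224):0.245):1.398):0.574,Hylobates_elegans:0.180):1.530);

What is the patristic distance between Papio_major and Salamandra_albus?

7.932

The path runs Papio_major → … → MRCA → … → Salamandra_albus; the MRCA is the node subtending ((Gallus_litoralis,((((Nyctereutes_borealis,Solenopsis_palustris),Rattus_longipes),Papio_major),(Secale_domesticus,Brassica_brevicauda))),((Macaca_tricolor,(Anas_major,(Aedes_major,Peromyscus_brevicauda))),(Salamandra_albus,Vulpes_australis))).
Branch lengths along that path: 1.770 + 1.879 + 1.105 + 0.213 + 0.471 + 1.664 + 0.830 = 7.932.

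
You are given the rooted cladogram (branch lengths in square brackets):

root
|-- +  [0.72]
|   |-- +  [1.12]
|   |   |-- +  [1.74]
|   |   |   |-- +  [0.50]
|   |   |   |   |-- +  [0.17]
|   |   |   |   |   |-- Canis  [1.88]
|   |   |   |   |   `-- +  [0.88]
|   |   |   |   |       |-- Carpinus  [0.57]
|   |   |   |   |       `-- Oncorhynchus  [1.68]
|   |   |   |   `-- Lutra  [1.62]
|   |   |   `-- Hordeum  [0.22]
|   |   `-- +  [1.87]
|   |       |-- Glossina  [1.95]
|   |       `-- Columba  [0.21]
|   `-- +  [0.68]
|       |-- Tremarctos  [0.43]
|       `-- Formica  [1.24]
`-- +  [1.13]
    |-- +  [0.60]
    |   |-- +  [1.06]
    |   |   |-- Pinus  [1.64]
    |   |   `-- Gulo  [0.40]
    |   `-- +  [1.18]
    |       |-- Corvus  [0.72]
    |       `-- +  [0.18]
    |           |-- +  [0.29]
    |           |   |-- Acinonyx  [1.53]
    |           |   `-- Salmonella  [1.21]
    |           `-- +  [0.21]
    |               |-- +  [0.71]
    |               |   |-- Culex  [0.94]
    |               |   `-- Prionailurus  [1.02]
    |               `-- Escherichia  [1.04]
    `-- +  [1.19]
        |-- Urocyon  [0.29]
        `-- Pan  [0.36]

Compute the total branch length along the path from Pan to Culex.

The path runs Pan → … → MRCA → … → Culex; the MRCA is the node subtending (((Pinus,Gulo),(Corvus,((Acinonyx,Salmonella),((Culex,Prionailurus),Escherichia)))),(Urocyon,Pan)).
Branch lengths along that path: 0.36 + 1.19 + 0.60 + 1.18 + 0.18 + 0.21 + 0.71 + 0.94 = 5.37.

5.37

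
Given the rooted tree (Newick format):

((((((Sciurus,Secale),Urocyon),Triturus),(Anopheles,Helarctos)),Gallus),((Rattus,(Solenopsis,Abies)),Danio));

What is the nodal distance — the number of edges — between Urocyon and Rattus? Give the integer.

The MRCA of Urocyon and Rattus is the root of the tree.
From Urocyon up to that node: 5 branches. From Rattus up to the same node: 3 branches. Total: 5 + 3 = 8.

8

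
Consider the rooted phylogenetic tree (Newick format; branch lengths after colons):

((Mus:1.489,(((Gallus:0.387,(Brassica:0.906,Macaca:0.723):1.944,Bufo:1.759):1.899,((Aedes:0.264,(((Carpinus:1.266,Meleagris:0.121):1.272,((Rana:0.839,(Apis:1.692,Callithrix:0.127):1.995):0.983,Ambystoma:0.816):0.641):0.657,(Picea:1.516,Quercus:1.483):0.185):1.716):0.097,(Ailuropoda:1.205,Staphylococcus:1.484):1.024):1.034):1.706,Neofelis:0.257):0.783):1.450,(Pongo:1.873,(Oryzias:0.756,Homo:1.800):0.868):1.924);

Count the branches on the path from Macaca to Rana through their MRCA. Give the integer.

The MRCA of Macaca and Rana is the node subtending ((Gallus,(Brassica,Macaca),Bufo),((Aedes,(((Carpinus,Meleagris),((Rana,(Apis,Callithrix)),Ambystoma)),(Picea,Quercus))),(Ailuropoda,Staphylococcus))).
From Macaca up to that node: 3 branches. From Rana up to the same node: 7 branches. Total: 3 + 7 = 10.

10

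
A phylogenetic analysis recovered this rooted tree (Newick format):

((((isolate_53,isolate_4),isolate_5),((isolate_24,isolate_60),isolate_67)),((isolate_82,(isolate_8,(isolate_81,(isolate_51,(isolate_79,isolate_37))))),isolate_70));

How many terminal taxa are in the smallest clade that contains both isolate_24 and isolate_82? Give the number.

13

The MRCA of isolate_24 and isolate_82 is the root, so the clade is the entire tree.
That clade contains 13 terminal taxa: isolate_24, isolate_37, isolate_4, isolate_5, isolate_51, isolate_53, isolate_60, isolate_67, isolate_70, isolate_79, isolate_8, isolate_81, isolate_82.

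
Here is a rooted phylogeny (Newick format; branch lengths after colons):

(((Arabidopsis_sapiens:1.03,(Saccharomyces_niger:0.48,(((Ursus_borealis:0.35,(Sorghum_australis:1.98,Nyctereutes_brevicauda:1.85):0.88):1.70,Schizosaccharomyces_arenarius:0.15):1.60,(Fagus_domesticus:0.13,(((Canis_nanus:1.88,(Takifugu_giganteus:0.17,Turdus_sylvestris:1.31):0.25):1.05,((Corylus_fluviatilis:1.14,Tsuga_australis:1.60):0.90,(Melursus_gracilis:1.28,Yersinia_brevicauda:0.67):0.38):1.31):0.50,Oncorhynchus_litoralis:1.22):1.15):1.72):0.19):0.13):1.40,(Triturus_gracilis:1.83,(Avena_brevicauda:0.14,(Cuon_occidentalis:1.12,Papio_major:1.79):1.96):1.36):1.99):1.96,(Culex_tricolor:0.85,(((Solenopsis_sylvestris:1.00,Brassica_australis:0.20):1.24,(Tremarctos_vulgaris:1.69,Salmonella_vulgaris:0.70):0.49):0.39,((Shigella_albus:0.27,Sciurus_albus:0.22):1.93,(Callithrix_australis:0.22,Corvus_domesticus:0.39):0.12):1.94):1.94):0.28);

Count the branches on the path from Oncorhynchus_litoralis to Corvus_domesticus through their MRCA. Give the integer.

12

The MRCA of Oncorhynchus_litoralis and Corvus_domesticus is the root of the tree.
From Oncorhynchus_litoralis up to that node: 7 branches. From Corvus_domesticus up to the same node: 5 branches. Total: 7 + 5 = 12.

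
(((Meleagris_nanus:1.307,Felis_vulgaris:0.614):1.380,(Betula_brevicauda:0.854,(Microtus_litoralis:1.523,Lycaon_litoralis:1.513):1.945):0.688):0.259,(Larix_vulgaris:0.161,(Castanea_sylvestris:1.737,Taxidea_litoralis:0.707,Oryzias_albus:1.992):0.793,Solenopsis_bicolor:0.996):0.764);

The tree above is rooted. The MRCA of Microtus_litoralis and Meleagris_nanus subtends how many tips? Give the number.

5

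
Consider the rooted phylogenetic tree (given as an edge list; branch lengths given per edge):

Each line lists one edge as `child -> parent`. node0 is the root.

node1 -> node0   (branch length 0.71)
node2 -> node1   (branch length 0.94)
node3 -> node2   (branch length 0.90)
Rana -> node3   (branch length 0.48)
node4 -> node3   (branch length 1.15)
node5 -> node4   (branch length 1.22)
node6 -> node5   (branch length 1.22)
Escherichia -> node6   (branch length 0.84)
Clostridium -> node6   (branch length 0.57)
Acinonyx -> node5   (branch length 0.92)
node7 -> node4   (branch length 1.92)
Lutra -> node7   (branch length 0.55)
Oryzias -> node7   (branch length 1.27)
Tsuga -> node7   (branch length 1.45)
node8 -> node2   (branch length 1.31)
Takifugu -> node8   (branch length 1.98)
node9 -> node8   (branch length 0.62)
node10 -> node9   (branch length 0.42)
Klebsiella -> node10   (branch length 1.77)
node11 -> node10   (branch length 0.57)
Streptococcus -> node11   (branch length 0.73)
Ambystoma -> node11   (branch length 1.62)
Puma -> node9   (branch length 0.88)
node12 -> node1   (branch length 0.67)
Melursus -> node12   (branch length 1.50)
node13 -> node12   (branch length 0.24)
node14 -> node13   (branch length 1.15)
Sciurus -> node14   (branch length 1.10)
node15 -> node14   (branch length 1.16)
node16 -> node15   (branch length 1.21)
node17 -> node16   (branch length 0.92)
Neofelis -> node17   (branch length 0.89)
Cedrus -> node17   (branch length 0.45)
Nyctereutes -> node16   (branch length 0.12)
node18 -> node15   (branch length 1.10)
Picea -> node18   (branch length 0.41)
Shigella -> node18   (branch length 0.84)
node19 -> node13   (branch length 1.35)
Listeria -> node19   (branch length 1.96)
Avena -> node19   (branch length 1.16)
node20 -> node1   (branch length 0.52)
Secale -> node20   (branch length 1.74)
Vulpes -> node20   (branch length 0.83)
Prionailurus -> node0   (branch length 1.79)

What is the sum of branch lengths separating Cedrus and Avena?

The path runs Cedrus → … → MRCA → … → Avena; the MRCA is the node subtending ((Sciurus,(((Neofelis,Cedrus),Nyctereutes),(Picea,Shigella))),(Listeria,Avena)).
Branch lengths along that path: 0.45 + 0.92 + 1.21 + 1.16 + 1.15 + 1.35 + 1.16 = 7.40.

7.40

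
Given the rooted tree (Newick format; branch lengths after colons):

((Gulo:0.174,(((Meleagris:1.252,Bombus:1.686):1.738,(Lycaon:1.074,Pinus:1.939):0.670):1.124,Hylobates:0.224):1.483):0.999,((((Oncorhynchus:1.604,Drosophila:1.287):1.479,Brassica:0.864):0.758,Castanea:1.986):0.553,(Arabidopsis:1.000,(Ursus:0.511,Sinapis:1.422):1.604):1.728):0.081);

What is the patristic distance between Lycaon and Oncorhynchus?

9.825

The path runs Lycaon → … → MRCA → … → Oncorhynchus; the MRCA is the root of the tree.
Branch lengths along that path: 1.074 + 0.670 + 1.124 + 1.483 + 0.999 + 0.081 + 0.553 + 0.758 + 1.479 + 1.604 = 9.825.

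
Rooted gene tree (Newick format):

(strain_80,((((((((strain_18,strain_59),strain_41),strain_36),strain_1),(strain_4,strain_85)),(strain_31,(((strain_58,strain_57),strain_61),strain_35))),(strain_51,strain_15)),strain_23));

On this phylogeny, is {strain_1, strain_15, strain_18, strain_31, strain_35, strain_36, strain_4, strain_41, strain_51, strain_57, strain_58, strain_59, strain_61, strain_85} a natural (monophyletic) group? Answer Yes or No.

The most recent common ancestor of these taxa subtends (((((((strain_18,strain_59),strain_41),strain_36),strain_1),(strain_4,strain_85)),(strain_31,(((strain_58,strain_57),strain_61),strain_35))),(strain_51,strain_15)).
That clade has exactly 14 tips — every listed taxon and nothing else — so the group is monophyletic.

Yes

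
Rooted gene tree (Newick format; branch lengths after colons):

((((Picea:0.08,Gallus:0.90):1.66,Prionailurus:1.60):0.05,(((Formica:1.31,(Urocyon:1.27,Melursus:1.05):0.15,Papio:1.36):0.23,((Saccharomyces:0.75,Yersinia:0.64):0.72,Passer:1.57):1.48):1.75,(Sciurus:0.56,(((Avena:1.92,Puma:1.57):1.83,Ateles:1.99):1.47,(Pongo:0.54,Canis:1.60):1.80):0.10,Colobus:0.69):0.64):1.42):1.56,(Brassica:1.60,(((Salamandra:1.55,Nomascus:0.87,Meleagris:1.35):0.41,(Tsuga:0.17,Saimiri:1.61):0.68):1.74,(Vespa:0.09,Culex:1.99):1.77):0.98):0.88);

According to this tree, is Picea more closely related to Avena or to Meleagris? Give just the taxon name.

Avena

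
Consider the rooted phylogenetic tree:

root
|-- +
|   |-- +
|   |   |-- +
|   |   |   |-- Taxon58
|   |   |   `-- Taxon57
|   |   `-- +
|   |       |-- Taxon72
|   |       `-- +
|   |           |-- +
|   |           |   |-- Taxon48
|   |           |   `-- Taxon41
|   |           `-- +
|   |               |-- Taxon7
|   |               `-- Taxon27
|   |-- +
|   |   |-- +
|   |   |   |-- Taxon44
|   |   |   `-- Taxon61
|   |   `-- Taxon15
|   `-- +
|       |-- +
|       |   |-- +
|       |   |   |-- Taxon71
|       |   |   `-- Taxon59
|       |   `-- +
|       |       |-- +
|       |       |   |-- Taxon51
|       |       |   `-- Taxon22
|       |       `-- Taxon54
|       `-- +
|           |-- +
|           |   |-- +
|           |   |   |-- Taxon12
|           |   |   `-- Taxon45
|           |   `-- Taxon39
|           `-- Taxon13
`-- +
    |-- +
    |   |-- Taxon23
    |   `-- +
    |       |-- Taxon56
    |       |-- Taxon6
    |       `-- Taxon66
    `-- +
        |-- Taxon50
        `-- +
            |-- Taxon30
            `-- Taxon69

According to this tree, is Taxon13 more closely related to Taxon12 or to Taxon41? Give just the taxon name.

Taxon12

The MRCA of Taxon13 and Taxon12 subtends (((Taxon12,Taxon45),Taxon39),Taxon13) (4 taxa).
The MRCA of Taxon13 and Taxon41 subtends (((Taxon58,Taxon57),(Taxon72,((Taxon48,Taxon41),(Taxon7,Taxon27)))),((Taxon44,Taxon61),Taxon15),(((Taxon71,Taxon59),((Taxon51,Taxon22),Taxon54)),(((Taxon12,Taxon45),Taxon39),Taxon13))) (19 taxa).
The first is nested inside the second, so Taxon13 shares a more recent common ancestor with Taxon12.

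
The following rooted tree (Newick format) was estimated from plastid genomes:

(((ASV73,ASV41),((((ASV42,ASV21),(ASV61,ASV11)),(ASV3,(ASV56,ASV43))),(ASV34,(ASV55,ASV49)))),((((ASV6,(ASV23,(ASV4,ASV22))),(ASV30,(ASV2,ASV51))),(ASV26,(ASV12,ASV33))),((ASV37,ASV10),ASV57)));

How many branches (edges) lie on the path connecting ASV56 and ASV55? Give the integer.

The MRCA of ASV56 and ASV55 is the node subtending ((((ASV42,ASV21),(ASV61,ASV11)),(ASV3,(ASV56,ASV43))),(ASV34,(ASV55,ASV49))).
From ASV56 up to that node: 4 branches. From ASV55 up to the same node: 3 branches. Total: 4 + 3 = 7.

7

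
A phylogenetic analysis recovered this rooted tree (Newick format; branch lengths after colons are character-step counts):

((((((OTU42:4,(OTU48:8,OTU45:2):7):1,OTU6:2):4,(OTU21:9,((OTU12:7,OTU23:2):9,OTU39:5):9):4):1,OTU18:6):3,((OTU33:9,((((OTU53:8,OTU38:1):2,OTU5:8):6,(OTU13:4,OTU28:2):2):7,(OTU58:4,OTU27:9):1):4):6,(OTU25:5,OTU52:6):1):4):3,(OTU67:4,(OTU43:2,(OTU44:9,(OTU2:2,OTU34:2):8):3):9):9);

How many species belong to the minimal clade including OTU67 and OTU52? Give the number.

The MRCA of OTU67 and OTU52 is the root, so the clade is the entire tree.
That clade contains 24 terminal taxa: OTU12, OTU13, OTU18, OTU2, OTU21, OTU23, OTU25, OTU27, OTU28, OTU33, OTU34, OTU38, OTU39, OTU42, OTU43, OTU44, OTU45, OTU48, OTU5, OTU52, OTU53, OTU58, OTU6, OTU67.

24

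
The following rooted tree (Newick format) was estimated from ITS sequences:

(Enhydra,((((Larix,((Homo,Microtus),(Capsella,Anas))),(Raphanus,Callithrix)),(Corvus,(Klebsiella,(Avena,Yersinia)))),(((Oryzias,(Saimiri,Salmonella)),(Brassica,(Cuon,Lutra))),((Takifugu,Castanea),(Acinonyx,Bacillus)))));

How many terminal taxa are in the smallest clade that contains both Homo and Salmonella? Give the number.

21

The MRCA of Homo and Salmonella is the node subtending ((((Larix,((Homo,Microtus),(Capsella,Anas))),(Raphanus,Callithrix)),(Corvus,(Klebsiella,(Avena,Yersinia)))),(((Oryzias,(Saimiri,Salmonella)),(Brassica,(Cuon,Lutra))),((Takifugu,Castanea),(Acinonyx,Bacillus)))).
That clade contains 21 terminal taxa: Acinonyx, Anas, Avena, Bacillus, Brassica, Callithrix, Capsella, Castanea, Corvus, Cuon, Homo, Klebsiella, Larix, Lutra, Microtus, Oryzias, Raphanus, Saimiri, Salmonella, Takifugu, Yersinia.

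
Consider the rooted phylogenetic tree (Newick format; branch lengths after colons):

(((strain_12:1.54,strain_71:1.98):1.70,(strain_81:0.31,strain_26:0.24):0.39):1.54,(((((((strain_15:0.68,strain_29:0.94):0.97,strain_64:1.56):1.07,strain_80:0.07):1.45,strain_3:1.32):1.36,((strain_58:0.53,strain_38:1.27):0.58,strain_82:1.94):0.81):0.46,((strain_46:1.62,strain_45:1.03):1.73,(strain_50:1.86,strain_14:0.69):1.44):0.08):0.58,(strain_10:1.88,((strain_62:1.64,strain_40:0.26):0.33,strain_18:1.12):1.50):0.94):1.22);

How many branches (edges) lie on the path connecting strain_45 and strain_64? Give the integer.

8

The MRCA of strain_45 and strain_64 is the node subtending ((((((strain_15,strain_29),strain_64),strain_80),strain_3),((strain_58,strain_38),strain_82)),((strain_46,strain_45),(strain_50,strain_14))).
From strain_45 up to that node: 3 branches. From strain_64 up to the same node: 5 branches. Total: 3 + 5 = 8.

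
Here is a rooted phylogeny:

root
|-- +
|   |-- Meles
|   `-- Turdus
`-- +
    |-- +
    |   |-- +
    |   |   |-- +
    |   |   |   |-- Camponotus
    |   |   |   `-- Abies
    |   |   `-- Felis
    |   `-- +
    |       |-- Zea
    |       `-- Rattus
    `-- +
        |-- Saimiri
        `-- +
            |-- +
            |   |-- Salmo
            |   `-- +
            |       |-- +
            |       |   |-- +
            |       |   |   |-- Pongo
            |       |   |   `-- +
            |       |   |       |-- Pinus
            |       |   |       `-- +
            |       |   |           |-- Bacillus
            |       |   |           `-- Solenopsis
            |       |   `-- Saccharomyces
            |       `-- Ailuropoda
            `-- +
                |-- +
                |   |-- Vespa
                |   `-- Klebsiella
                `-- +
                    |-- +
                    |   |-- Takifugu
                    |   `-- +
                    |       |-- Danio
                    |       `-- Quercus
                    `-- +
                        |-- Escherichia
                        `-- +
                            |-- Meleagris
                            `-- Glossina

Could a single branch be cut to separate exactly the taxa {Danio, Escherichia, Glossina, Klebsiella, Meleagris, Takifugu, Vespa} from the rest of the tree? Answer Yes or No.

The MRCA of the listed taxa subtends ((Vespa,Klebsiella),((Takifugu,(Danio,Quercus)),(Escherichia,(Meleagris,Glossina)))).
That clade also contains Quercus, which is not in the proposed group, so the group is not monophyletic.

No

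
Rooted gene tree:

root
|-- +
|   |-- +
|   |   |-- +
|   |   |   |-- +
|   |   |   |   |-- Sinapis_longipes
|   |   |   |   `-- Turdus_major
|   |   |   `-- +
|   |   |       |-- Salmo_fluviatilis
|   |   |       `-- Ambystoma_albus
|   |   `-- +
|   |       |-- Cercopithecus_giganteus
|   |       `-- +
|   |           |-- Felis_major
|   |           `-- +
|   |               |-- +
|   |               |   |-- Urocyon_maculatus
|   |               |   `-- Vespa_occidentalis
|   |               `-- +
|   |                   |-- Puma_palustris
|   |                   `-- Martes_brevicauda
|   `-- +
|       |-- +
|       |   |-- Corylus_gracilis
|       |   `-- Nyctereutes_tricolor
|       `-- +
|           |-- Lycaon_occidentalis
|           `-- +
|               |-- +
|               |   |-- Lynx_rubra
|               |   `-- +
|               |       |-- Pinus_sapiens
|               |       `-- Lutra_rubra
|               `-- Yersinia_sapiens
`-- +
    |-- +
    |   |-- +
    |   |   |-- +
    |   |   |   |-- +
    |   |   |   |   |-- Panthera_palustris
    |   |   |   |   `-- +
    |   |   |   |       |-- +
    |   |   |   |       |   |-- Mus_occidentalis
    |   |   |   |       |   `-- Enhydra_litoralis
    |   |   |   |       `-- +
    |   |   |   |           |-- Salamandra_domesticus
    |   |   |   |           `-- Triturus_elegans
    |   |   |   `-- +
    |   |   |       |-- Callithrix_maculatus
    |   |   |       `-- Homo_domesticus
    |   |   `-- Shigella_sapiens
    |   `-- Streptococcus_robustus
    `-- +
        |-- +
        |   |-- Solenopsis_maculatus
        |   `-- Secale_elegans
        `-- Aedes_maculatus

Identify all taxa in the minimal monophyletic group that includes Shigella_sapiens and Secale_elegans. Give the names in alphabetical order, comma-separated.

Aedes_maculatus, Callithrix_maculatus, Enhydra_litoralis, Homo_domesticus, Mus_occidentalis, Panthera_palustris, Salamandra_domesticus, Secale_elegans, Shigella_sapiens, Solenopsis_maculatus, Streptococcus_robustus, Triturus_elegans

Tracing Shigella_sapiens: it sits inside (((Panthera_palustris,((Mus_occidentalis,Enhydra_litoralis),(Salamandra_domesticus,Triturus_elegans))),(Callithrix_maculatus,Homo_domesticus)),Shigella_sapiens).
Tracing Secale_elegans: it sits inside (Solenopsis_maculatus,Secale_elegans).
The smallest clade enclosing both is (((((Panthera_palustris,((Mus_occidentalis,Enhydra_litoralis),(Salamandra_domesticus,Triturus_elegans))),(Callithrix_maculatus,Homo_domesticus)),Shigella_sapiens),Streptococcus_robustus),((Solenopsis_maculatus,Secale_elegans),Aedes_maculatus)); the answer is its 12 terminal taxa in alphabetical order.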